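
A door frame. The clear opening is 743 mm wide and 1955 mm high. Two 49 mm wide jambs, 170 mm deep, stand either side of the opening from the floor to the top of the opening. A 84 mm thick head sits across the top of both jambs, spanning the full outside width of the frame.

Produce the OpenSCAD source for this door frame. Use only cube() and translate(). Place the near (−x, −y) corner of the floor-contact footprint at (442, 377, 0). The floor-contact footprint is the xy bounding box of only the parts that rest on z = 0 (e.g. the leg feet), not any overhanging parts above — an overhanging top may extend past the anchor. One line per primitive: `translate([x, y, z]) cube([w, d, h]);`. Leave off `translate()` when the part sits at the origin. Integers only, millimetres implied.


translate([442, 377, 0]) cube([49, 170, 1955]);
translate([1234, 377, 0]) cube([49, 170, 1955]);
translate([442, 377, 1955]) cube([841, 170, 84]);


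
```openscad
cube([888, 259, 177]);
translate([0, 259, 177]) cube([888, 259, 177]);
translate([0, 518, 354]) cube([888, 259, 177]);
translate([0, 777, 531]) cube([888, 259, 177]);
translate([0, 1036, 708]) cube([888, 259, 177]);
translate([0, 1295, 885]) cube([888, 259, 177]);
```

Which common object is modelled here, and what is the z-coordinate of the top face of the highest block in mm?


A staircase. The total rise is 1062 mm.

6 identical blocks, each offset up and back from the previous — a staircase. Each step is 177 mm tall and there are 6 of them, so the total rise is 6 × 177 = 1062 mm.


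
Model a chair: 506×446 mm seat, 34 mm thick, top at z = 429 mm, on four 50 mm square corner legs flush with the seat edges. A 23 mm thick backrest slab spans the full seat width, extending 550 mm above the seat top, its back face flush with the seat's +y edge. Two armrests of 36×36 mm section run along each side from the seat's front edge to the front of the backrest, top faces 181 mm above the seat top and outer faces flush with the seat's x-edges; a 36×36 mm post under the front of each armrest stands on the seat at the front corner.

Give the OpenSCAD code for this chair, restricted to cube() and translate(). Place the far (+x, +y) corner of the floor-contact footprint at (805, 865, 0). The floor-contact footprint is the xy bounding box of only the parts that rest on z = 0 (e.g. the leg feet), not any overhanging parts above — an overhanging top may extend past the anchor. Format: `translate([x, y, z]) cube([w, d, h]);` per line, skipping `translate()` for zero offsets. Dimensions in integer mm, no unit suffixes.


translate([299, 419, 395]) cube([506, 446, 34]);
translate([299, 419, 0]) cube([50, 50, 395]);
translate([755, 419, 0]) cube([50, 50, 395]);
translate([299, 815, 0]) cube([50, 50, 395]);
translate([755, 815, 0]) cube([50, 50, 395]);
translate([299, 842, 429]) cube([506, 23, 550]);
translate([299, 419, 574]) cube([36, 423, 36]);
translate([769, 419, 574]) cube([36, 423, 36]);
translate([299, 419, 429]) cube([36, 36, 145]);
translate([769, 419, 429]) cube([36, 36, 145]);


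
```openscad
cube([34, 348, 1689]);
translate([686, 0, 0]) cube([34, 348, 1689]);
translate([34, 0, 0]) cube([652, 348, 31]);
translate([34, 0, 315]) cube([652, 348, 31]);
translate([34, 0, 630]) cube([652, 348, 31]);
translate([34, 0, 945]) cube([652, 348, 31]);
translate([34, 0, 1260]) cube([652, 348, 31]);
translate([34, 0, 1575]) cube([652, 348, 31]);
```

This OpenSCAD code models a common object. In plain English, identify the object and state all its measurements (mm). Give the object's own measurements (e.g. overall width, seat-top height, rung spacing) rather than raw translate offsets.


An open bookshelf. Two side panels, each 34 mm thick, 348 mm deep and 1689 mm tall, stand 720 mm apart (outside-to-outside). Between them sit 6 shelves, each 31 mm thick and 348 mm deep, spanning the full gap between the sides. The bottom shelf rests on the floor (its underside at z = 0) and the clear gap between one shelf's top and the next shelf's underside is 284 mm.


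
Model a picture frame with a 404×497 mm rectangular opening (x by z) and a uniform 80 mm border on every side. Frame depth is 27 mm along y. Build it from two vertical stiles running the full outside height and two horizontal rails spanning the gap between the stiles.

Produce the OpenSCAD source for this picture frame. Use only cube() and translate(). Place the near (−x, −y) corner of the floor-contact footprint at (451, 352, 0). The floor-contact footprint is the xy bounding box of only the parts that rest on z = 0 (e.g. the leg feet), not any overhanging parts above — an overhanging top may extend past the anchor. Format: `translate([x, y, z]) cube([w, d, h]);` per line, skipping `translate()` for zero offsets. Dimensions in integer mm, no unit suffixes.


translate([451, 352, 0]) cube([80, 27, 657]);
translate([935, 352, 0]) cube([80, 27, 657]);
translate([531, 352, 0]) cube([404, 27, 80]);
translate([531, 352, 577]) cube([404, 27, 80]);


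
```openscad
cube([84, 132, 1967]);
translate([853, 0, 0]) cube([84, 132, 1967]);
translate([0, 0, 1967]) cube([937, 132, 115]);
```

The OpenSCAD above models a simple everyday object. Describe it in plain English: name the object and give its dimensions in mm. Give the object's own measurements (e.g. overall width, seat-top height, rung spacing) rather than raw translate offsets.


A door frame. The clear opening is 769 mm wide and 1967 mm high. Two 84 mm wide jambs, 132 mm deep, stand either side of the opening from the floor to the top of the opening. A 115 mm thick head sits across the top of both jambs, spanning the full outside width of the frame.


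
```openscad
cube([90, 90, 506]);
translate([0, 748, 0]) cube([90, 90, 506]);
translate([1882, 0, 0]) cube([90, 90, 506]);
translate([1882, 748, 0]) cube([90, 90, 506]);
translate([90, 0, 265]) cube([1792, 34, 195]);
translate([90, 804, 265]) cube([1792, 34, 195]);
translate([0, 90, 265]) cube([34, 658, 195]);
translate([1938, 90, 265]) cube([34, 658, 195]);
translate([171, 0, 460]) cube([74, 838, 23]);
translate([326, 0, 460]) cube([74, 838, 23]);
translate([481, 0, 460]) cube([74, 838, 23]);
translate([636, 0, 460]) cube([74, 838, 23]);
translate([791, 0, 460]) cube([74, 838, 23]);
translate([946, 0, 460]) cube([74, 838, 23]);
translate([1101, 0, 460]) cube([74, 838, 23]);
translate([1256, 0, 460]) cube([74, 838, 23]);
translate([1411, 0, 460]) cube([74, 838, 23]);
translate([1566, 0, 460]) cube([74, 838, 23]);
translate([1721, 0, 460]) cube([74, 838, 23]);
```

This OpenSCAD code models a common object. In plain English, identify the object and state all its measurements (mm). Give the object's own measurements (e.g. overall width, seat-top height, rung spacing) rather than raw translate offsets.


A bed frame 1972 mm long (x) by 838 mm wide (y). Four 90×90 mm corner posts, 506 mm tall, at the corners of the footprint. Four rails of 34 mm thickness and 195 mm height run between adjacent posts with their undersides at z = 265 mm, their outer faces flush with the outside of the frame (the two x-running rails run between the posts' inner faces; the two y-running rails run between the posts' inner faces). 11 slats, each 74 mm wide (x) and 23 mm thick, lie across the top of the two x-running rails, running the full 838 mm width of the frame in y; along x they sit between the end posts with a 81 mm gap after the −x posts and between neighbouring slats, leaving 87 mm before the +x posts.


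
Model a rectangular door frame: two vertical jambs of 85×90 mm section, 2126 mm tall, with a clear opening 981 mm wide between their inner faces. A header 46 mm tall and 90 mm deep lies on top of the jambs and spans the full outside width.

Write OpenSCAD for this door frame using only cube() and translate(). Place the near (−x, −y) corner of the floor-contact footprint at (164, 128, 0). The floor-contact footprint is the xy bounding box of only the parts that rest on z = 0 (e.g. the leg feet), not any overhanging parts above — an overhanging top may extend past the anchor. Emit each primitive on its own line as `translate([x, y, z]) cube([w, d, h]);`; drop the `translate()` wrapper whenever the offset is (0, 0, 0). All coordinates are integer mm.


translate([164, 128, 0]) cube([85, 90, 2126]);
translate([1230, 128, 0]) cube([85, 90, 2126]);
translate([164, 128, 2126]) cube([1151, 90, 46]);


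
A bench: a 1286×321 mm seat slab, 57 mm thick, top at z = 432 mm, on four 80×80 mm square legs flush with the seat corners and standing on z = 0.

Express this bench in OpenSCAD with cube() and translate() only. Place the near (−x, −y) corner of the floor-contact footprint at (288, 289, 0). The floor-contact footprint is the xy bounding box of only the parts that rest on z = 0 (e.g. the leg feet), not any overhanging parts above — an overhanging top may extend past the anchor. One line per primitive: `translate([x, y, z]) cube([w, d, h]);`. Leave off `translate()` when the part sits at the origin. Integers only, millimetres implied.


translate([288, 289, 375]) cube([1286, 321, 57]);
translate([288, 289, 0]) cube([80, 80, 375]);
translate([288, 530, 0]) cube([80, 80, 375]);
translate([1494, 289, 0]) cube([80, 80, 375]);
translate([1494, 530, 0]) cube([80, 80, 375]);


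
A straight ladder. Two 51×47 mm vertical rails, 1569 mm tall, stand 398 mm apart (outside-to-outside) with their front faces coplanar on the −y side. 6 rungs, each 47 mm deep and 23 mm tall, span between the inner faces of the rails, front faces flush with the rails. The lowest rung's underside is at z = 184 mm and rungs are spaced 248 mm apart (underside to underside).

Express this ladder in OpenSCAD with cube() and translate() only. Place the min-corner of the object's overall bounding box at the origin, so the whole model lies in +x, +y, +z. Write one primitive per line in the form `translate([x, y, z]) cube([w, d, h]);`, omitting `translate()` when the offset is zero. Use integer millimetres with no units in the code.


cube([51, 47, 1569]);
translate([347, 0, 0]) cube([51, 47, 1569]);
translate([51, 0, 184]) cube([296, 47, 23]);
translate([51, 0, 432]) cube([296, 47, 23]);
translate([51, 0, 680]) cube([296, 47, 23]);
translate([51, 0, 928]) cube([296, 47, 23]);
translate([51, 0, 1176]) cube([296, 47, 23]);
translate([51, 0, 1424]) cube([296, 47, 23]);


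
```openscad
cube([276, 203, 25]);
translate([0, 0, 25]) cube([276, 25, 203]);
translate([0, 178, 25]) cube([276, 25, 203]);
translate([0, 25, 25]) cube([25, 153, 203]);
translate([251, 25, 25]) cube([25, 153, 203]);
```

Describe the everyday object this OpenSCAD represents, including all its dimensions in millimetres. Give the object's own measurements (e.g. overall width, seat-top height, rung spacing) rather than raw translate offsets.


An open-topped rectangular box: outside dimensions 276×203×228 mm, with a uniform wall and base thickness of 25 mm. The base is a full 276×203 slab on the floor; four walls sit on top of the base. The front and back walls (the −y and +y sides) span the full width; the two side walls fit between them.


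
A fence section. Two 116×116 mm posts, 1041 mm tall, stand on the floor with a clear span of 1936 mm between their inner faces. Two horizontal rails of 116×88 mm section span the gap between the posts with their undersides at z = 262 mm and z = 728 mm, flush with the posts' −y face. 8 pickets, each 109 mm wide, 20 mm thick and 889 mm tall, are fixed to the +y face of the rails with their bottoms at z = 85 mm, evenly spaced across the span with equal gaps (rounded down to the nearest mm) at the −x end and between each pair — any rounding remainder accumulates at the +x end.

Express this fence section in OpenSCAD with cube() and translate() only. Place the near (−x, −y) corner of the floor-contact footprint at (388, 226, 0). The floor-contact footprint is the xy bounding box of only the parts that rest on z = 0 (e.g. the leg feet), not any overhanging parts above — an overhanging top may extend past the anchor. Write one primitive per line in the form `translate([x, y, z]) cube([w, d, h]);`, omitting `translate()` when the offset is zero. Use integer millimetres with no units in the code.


translate([388, 226, 0]) cube([116, 116, 1041]);
translate([2440, 226, 0]) cube([116, 116, 1041]);
translate([504, 226, 262]) cube([1936, 116, 88]);
translate([504, 226, 728]) cube([1936, 116, 88]);
translate([622, 342, 85]) cube([109, 20, 889]);
translate([849, 342, 85]) cube([109, 20, 889]);
translate([1076, 342, 85]) cube([109, 20, 889]);
translate([1303, 342, 85]) cube([109, 20, 889]);
translate([1530, 342, 85]) cube([109, 20, 889]);
translate([1757, 342, 85]) cube([109, 20, 889]);
translate([1984, 342, 85]) cube([109, 20, 889]);
translate([2211, 342, 85]) cube([109, 20, 889]);


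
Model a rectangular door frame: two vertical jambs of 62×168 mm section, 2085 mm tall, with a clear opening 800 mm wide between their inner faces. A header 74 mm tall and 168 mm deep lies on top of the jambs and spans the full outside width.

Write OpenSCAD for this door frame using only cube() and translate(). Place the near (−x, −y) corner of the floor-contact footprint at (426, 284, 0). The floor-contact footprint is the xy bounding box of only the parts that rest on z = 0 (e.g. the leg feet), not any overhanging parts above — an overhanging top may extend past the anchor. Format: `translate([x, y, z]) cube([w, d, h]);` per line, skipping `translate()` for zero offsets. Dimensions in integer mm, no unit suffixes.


translate([426, 284, 0]) cube([62, 168, 2085]);
translate([1288, 284, 0]) cube([62, 168, 2085]);
translate([426, 284, 2085]) cube([924, 168, 74]);


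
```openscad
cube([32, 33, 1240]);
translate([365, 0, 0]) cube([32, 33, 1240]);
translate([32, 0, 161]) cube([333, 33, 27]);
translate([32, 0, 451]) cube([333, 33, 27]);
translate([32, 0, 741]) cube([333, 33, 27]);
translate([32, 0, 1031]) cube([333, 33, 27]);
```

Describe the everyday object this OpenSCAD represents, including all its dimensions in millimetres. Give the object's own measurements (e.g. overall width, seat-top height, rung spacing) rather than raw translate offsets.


A straight ladder. Two 32×33 mm vertical rails, 1240 mm tall, stand 397 mm apart (outside-to-outside) with their front faces coplanar on the −y side. 4 rungs, each 33 mm deep and 27 mm tall, span between the inner faces of the rails, front faces flush with the rails. The lowest rung's underside is at z = 161 mm and rungs are spaced 290 mm apart (underside to underside).


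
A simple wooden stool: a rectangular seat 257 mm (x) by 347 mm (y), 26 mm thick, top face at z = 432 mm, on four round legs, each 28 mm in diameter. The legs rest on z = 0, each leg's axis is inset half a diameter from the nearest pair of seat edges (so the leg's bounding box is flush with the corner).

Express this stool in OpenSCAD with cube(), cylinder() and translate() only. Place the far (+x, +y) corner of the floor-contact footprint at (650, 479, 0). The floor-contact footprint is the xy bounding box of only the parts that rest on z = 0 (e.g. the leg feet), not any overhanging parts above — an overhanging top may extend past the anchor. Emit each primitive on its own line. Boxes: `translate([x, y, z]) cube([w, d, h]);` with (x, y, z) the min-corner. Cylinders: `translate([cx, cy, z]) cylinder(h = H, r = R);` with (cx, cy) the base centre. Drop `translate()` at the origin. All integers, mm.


// leg_h = 432 - 26 = 406
translate([393, 132, 406]) cube([257, 347, 26]);
translate([407, 146, 0]) cylinder(h = 406, r = 14);
translate([636, 146, 0]) cylinder(h = 406, r = 14);
translate([407, 465, 0]) cylinder(h = 406, r = 14);
translate([636, 465, 0]) cylinder(h = 406, r = 14);


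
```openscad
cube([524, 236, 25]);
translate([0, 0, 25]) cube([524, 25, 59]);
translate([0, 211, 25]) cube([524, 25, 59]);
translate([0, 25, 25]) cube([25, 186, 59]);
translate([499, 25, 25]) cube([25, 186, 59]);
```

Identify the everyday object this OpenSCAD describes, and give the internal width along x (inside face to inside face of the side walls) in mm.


An open box. The internal width is 474 mm.

A 524×236 base slab with four walls standing on it — an open box. The base is 524 mm wide and the walls are 25 mm thick, so the internal width is 524 − 2 × 25 = 474 mm.


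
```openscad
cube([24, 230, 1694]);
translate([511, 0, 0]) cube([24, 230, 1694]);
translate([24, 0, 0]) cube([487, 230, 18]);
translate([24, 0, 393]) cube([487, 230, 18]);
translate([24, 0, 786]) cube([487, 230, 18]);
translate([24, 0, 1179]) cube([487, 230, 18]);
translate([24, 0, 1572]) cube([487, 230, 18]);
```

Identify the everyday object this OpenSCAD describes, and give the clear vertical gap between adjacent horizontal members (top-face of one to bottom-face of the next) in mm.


A bookshelf. The clear shelf gap is 375 mm.

Two tall side panels with 5 horizontal boards between them — a bookshelf. The first two shelf undersides are at z = 0 and z = 393; with shelf thickness 18, the clear gap is 393 − 0 − 18 = 375 mm.


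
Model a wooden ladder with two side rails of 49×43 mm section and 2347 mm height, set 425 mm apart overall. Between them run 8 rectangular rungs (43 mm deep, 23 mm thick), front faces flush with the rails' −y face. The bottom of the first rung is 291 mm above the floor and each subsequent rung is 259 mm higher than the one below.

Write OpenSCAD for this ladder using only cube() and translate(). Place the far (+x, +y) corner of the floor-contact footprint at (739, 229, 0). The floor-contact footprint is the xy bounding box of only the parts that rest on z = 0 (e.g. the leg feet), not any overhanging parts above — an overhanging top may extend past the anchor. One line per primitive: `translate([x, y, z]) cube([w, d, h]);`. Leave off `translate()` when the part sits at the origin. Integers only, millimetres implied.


translate([314, 186, 0]) cube([49, 43, 2347]);
translate([690, 186, 0]) cube([49, 43, 2347]);
translate([363, 186, 291]) cube([327, 43, 23]);
translate([363, 186, 550]) cube([327, 43, 23]);
translate([363, 186, 809]) cube([327, 43, 23]);
translate([363, 186, 1068]) cube([327, 43, 23]);
translate([363, 186, 1327]) cube([327, 43, 23]);
translate([363, 186, 1586]) cube([327, 43, 23]);
translate([363, 186, 1845]) cube([327, 43, 23]);
translate([363, 186, 2104]) cube([327, 43, 23]);


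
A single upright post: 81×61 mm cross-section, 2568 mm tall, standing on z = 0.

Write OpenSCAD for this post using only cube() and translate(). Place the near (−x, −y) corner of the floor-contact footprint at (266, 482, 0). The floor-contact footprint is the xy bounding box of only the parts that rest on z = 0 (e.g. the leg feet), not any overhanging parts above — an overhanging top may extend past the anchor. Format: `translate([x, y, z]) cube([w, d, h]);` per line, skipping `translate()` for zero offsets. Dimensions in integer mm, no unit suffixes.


translate([266, 482, 0]) cube([81, 61, 2568]);


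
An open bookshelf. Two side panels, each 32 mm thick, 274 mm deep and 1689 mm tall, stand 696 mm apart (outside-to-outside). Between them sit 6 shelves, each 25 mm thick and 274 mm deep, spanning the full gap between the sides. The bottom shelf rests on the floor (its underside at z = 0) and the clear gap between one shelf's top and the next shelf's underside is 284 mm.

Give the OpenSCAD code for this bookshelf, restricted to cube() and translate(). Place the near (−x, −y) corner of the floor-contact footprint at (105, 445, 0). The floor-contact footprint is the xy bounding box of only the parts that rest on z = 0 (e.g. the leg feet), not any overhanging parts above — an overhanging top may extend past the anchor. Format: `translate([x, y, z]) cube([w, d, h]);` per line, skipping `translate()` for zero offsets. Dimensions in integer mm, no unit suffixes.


translate([105, 445, 0]) cube([32, 274, 1689]);
translate([769, 445, 0]) cube([32, 274, 1689]);
translate([137, 445, 0]) cube([632, 274, 25]);
translate([137, 445, 309]) cube([632, 274, 25]);
translate([137, 445, 618]) cube([632, 274, 25]);
translate([137, 445, 927]) cube([632, 274, 25]);
translate([137, 445, 1236]) cube([632, 274, 25]);
translate([137, 445, 1545]) cube([632, 274, 25]);


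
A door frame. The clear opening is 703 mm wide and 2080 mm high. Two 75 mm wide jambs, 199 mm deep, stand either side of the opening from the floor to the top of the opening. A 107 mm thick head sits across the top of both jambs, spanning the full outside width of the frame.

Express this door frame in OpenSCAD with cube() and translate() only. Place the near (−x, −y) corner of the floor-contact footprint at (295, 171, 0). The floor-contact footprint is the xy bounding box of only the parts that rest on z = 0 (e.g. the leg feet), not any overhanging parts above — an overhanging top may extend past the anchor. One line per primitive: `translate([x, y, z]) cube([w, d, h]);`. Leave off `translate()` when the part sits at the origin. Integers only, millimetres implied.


translate([295, 171, 0]) cube([75, 199, 2080]);
translate([1073, 171, 0]) cube([75, 199, 2080]);
translate([295, 171, 2080]) cube([853, 199, 107]);


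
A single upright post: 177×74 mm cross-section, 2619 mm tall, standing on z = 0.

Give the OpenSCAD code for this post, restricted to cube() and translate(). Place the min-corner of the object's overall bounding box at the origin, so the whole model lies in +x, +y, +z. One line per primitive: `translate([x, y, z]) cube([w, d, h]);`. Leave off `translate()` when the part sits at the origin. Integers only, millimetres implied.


cube([177, 74, 2619]);


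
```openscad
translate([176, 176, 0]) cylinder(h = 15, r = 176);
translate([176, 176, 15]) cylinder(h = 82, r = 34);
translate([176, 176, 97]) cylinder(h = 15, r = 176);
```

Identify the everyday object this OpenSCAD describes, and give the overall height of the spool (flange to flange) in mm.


A spool. The overall height is 112 mm.

Three coaxial cylinders, large–small–large — a spool. Two 15 mm flanges and a 82 mm core give 15 + 82 + 15 = 112 mm.


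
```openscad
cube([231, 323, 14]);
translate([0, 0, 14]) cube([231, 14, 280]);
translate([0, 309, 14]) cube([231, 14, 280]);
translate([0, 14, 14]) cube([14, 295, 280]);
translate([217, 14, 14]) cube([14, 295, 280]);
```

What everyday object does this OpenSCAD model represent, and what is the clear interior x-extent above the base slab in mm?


An open box. The internal width is 203 mm.

A 231×323 base slab with four walls standing on it — an open box. The base is 231 mm wide and the walls are 14 mm thick, so the internal width is 231 − 2 × 14 = 203 mm.


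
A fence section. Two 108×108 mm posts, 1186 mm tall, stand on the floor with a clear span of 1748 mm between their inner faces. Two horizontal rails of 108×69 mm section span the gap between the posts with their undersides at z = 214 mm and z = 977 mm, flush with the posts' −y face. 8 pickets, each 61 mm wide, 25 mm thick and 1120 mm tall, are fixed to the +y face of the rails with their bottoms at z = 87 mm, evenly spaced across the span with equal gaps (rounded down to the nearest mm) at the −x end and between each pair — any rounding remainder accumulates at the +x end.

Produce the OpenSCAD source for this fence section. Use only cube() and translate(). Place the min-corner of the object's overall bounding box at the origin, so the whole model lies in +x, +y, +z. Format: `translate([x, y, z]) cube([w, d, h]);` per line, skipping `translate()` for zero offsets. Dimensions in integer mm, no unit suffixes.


cube([108, 108, 1186]);
translate([1856, 0, 0]) cube([108, 108, 1186]);
translate([108, 0, 214]) cube([1748, 108, 69]);
translate([108, 0, 977]) cube([1748, 108, 69]);
translate([248, 108, 87]) cube([61, 25, 1120]);
translate([449, 108, 87]) cube([61, 25, 1120]);
translate([650, 108, 87]) cube([61, 25, 1120]);
translate([851, 108, 87]) cube([61, 25, 1120]);
translate([1052, 108, 87]) cube([61, 25, 1120]);
translate([1253, 108, 87]) cube([61, 25, 1120]);
translate([1454, 108, 87]) cube([61, 25, 1120]);
translate([1655, 108, 87]) cube([61, 25, 1120]);


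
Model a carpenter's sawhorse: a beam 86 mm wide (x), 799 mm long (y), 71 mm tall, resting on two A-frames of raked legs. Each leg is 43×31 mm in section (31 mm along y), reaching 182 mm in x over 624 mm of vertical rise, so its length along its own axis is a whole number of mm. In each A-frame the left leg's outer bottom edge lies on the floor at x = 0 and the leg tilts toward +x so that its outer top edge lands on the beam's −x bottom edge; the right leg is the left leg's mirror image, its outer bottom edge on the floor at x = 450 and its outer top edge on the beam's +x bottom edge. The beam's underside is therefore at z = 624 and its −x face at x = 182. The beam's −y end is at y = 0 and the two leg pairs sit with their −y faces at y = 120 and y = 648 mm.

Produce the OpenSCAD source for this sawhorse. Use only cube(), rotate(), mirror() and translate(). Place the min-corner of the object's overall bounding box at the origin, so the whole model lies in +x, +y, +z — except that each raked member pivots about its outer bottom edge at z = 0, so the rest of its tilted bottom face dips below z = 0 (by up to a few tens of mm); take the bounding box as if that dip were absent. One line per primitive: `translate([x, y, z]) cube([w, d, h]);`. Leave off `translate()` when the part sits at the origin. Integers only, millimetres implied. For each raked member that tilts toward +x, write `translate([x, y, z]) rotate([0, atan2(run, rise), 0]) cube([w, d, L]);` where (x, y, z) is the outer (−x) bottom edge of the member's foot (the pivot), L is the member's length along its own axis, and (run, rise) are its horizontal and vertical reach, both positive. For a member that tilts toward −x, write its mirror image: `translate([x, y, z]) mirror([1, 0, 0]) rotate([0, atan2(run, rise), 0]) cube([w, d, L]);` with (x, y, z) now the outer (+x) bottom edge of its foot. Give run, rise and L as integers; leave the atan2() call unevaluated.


translate([182, 0, 624]) cube([86, 799, 71]);
translate([0, 120, 0]) rotate([0, atan2(182, 624), 0]) cube([43, 31, 650]);
translate([450, 120, 0]) mirror([1, 0, 0]) rotate([0, atan2(182, 624), 0]) cube([43, 31, 650]);
translate([0, 648, 0]) rotate([0, atan2(182, 624), 0]) cube([43, 31, 650]);
translate([450, 648, 0]) mirror([1, 0, 0]) rotate([0, atan2(182, 624), 0]) cube([43, 31, 650]);


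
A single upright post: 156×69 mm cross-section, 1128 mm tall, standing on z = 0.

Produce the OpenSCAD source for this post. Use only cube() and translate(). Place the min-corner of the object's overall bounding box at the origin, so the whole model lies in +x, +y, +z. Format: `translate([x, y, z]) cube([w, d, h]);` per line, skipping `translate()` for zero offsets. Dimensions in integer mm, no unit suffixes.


cube([156, 69, 1128]);


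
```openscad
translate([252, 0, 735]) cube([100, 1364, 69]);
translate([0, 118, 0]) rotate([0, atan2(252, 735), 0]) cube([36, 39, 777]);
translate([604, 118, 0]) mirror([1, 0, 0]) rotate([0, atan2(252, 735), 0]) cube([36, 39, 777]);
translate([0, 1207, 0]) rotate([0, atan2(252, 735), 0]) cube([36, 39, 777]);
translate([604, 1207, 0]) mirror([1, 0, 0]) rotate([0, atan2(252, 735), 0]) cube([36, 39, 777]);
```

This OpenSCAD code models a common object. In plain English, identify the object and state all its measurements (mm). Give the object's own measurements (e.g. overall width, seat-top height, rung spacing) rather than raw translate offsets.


A sawhorse. A 100×1364×69 mm beam (x, y, z) sits on two A-frame leg pairs. Each pair is two raked legs of 36×39 mm section (39 mm along y) splaying symmetrically in x. Each leg rises 735 mm vertically over 252 mm of horizontal reach and is 777 mm long along its own axis. Every leg's outer bottom edge rests on the floor and its outer top edge meets a bottom edge of the beam — the left legs (tilting toward +x) meet the beam's −x bottom edge, the right legs (their mirror images, tilting toward −x) meet its +x bottom edge — so the leg tops tuck under the beam, the beam's underside is 735 mm above the floor, and the feet are 604 mm apart outside-to-outside with the beam centred between them. The two leg pairs are set in 118 mm from either end of the beam.


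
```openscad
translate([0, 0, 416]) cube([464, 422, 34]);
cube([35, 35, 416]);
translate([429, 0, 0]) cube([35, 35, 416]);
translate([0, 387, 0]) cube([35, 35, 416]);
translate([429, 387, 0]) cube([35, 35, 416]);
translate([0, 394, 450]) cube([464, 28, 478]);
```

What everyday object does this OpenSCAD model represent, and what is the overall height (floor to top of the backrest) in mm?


A chair. The overall height is 928 mm.

A slab on four corner posts with a tall panel at the back — a chair. The seat slab sits at z = 416 with thickness 34, and the 478 mm backrest starts at the seat top, so the overall height is 416 + 34 + 478 = 928 mm.


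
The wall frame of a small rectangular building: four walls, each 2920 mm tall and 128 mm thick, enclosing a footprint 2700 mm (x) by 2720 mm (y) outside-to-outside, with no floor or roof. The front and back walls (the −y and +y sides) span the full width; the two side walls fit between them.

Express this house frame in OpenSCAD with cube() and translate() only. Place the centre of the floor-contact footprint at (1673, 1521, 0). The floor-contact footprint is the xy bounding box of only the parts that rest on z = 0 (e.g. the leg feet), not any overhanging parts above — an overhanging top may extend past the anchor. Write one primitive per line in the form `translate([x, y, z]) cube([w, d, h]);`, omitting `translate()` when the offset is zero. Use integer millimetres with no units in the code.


translate([323, 161, 0]) cube([2700, 128, 2920]);
translate([323, 2753, 0]) cube([2700, 128, 2920]);
translate([323, 289, 0]) cube([128, 2464, 2920]);
translate([2895, 289, 0]) cube([128, 2464, 2920]);


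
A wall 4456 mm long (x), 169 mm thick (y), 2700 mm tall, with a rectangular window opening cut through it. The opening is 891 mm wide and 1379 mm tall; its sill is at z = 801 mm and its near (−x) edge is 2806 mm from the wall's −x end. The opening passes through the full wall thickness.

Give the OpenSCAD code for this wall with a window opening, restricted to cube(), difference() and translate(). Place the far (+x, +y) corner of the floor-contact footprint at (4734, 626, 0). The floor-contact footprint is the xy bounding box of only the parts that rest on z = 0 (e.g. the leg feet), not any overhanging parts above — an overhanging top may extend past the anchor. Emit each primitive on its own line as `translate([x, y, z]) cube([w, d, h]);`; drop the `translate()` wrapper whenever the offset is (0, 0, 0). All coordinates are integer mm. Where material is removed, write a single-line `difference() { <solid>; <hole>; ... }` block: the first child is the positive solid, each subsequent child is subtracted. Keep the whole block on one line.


difference() { translate([278, 457, 0]) cube([4456, 169, 2700]); translate([3084, 457, 801]) cube([891, 169, 1379]); }


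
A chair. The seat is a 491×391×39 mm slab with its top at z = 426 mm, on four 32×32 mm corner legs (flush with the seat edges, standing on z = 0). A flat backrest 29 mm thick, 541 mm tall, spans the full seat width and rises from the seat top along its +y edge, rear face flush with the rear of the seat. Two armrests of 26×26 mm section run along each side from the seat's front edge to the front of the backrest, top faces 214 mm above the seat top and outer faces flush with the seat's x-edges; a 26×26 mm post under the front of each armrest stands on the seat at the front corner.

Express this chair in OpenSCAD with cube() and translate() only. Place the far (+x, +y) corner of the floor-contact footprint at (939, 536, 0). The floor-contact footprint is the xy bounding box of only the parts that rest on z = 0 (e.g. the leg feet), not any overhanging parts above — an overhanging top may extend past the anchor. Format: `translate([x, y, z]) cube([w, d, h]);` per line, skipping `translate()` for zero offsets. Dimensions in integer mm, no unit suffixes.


translate([448, 145, 387]) cube([491, 391, 39]);
translate([448, 145, 0]) cube([32, 32, 387]);
translate([907, 145, 0]) cube([32, 32, 387]);
translate([448, 504, 0]) cube([32, 32, 387]);
translate([907, 504, 0]) cube([32, 32, 387]);
translate([448, 507, 426]) cube([491, 29, 541]);
translate([448, 145, 614]) cube([26, 362, 26]);
translate([913, 145, 614]) cube([26, 362, 26]);
translate([448, 145, 426]) cube([26, 26, 188]);
translate([913, 145, 426]) cube([26, 26, 188]);


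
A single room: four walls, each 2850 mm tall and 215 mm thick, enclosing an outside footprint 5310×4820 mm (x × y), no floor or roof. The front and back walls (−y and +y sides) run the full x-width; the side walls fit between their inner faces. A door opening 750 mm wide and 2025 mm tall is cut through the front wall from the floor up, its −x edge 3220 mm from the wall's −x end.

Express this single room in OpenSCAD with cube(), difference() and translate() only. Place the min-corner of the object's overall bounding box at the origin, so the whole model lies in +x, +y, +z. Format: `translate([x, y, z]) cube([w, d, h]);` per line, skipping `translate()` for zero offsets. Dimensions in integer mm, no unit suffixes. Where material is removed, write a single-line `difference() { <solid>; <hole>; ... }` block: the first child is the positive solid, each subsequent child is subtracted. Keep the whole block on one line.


difference() { cube([5310, 215, 2850]); translate([3220, 0, 0]) cube([750, 215, 2025]); }
translate([0, 4605, 0]) cube([5310, 215, 2850]);
translate([0, 215, 0]) cube([215, 4390, 2850]);
translate([5095, 215, 0]) cube([215, 4390, 2850]);


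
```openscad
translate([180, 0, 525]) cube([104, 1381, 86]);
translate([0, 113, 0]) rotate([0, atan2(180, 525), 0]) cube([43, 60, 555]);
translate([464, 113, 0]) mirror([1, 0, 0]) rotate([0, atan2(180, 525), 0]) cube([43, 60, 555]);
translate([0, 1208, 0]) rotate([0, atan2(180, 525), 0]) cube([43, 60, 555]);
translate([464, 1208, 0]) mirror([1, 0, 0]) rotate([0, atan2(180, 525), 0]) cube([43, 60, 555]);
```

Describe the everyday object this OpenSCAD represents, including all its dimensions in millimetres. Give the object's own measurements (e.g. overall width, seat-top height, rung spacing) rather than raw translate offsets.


A sawhorse. A 104×1381×86 mm beam (x, y, z) sits on two A-frame leg pairs. Each pair is two raked legs of 43×60 mm section (60 mm along y) splaying symmetrically in x. Each leg rises 525 mm vertically over 180 mm of horizontal reach and is 555 mm long along its own axis. Every leg's outer bottom edge rests on the floor and its outer top edge meets a bottom edge of the beam — the left legs (tilting toward +x) meet the beam's −x bottom edge, the right legs (their mirror images, tilting toward −x) meet its +x bottom edge — so the leg tops tuck under the beam, the beam's underside is 525 mm above the floor, and the feet are 464 mm apart outside-to-outside with the beam centred between them. The two leg pairs are set in 113 mm from either end of the beam.


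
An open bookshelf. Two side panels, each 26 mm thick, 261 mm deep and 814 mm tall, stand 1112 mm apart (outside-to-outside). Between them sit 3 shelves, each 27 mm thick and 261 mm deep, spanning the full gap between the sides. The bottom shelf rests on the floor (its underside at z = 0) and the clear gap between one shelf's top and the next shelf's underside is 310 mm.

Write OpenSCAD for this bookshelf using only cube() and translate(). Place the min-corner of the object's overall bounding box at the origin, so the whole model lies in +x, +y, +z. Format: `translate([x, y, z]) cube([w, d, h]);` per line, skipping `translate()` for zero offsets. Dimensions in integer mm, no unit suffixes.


cube([26, 261, 814]);
translate([1086, 0, 0]) cube([26, 261, 814]);
translate([26, 0, 0]) cube([1060, 261, 27]);
translate([26, 0, 337]) cube([1060, 261, 27]);
translate([26, 0, 674]) cube([1060, 261, 27]);


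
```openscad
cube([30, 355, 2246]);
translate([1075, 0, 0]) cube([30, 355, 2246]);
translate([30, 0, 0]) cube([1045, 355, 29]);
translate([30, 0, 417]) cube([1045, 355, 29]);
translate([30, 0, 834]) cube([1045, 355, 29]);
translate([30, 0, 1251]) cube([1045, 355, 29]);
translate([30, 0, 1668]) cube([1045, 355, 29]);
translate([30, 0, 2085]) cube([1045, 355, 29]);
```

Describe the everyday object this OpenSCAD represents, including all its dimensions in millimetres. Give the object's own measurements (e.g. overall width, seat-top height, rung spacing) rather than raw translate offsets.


An open bookshelf. Two side panels, each 30 mm thick, 355 mm deep and 2246 mm tall, stand 1105 mm apart (outside-to-outside). Between them sit 6 shelves, each 29 mm thick and 355 mm deep, spanning the full gap between the sides. The bottom shelf rests on the floor (its underside at z = 0) and the clear gap between one shelf's top and the next shelf's underside is 388 mm.


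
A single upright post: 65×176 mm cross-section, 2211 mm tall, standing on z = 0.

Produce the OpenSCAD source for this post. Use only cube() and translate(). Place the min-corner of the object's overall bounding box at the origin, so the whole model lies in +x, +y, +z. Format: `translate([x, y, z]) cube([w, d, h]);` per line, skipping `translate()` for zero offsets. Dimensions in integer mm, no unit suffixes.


cube([65, 176, 2211]);


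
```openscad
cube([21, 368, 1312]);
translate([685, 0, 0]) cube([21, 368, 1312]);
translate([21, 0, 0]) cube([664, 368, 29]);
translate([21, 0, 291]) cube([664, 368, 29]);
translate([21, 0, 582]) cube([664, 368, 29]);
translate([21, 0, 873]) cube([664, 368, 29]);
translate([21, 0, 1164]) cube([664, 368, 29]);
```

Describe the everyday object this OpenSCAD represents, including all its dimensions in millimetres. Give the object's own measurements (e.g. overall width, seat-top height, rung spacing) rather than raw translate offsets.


An open bookshelf. Two side panels, each 21 mm thick, 368 mm deep and 1312 mm tall, stand 706 mm apart (outside-to-outside). Between them sit 5 shelves, each 29 mm thick and 368 mm deep, spanning the full gap between the sides. The bottom shelf rests on the floor (its underside at z = 0) and the clear gap between one shelf's top and the next shelf's underside is 262 mm.


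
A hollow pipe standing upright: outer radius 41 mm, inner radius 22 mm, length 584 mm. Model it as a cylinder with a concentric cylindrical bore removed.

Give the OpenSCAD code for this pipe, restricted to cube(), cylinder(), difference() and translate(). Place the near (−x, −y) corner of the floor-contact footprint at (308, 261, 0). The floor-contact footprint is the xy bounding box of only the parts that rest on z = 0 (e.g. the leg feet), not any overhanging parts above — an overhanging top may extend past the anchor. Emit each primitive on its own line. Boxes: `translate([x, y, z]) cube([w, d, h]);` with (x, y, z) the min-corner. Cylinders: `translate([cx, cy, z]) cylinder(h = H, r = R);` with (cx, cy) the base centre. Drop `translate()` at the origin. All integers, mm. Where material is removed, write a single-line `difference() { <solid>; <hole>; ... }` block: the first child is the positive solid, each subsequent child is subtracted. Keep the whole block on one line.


difference() { translate([349, 302, 0]) cylinder(h = 584, r = 41); translate([349, 302, 0]) cylinder(h = 584, r = 22); }


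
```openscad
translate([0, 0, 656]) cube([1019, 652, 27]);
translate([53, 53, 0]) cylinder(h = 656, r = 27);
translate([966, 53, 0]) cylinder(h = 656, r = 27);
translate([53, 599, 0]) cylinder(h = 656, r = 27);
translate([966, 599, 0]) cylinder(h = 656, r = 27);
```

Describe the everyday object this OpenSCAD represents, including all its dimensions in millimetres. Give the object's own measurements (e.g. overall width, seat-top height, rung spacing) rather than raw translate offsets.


A table: top 1019 mm (x) × 652 mm (y), 27 mm thick, upper face at z = 683 mm, on four round legs of 54 mm diameter, each leg's bounding box inset 26 mm from the nearest pair of top edges from z = 0 to the bottom of the top.
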